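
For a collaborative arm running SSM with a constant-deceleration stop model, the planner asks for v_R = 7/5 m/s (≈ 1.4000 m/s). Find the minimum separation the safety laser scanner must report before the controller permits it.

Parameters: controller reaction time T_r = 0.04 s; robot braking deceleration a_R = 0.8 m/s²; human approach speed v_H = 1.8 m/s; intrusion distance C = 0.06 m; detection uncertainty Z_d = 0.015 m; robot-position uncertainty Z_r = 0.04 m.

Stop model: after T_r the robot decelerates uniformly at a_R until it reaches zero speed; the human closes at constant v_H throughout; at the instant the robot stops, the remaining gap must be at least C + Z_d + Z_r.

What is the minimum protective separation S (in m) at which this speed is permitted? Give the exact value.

S_min = 2309/500 m = 4.6180 m

braking lasts T_s = (7/5)/(4/5) = 1.7500 s
robot in T_r: 1.4000·0.0400 = 0.0560 m
robot covers 1.4000·1.7500 − ½·0.8000·1.7500² = 1.2250 m while stopping
human over T_r+T_s: 1.8000·(0.0400+1.7500) = 3.2220 m
margins: 0.0600+0.0150+0.0400 = 0.1150 m
S_min ≈ 0.0560+1.2250+3.2220+0.1150  ⇒  S_min = 2309/500 m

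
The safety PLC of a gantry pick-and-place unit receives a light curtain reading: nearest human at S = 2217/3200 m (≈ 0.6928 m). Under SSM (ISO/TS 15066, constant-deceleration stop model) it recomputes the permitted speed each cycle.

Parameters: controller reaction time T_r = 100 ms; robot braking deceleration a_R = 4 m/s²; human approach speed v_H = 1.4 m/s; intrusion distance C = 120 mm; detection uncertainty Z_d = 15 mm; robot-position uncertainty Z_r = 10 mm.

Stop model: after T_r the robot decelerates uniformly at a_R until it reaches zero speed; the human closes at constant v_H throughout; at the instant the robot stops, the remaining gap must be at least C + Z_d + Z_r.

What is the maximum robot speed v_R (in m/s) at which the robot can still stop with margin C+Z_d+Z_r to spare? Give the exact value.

v_R_max = 3/4 m/s = 0.7500 m/s

collect terms ⇒ (1/8)·v_R² + (9/20)·v_R + (-261/640) = 0
  disc = (9/20)² − 4·(1/8)·(-261/640) = 2601/6400 ; √disc = 51/80
  v_R = (−(9/20) + 51/80) / (2·(1/8)) = 3/4 m/s
check:
stop time T_s = (3/4)/4 = 0.1875 s
robot covers v_R·T_r = 0.7500·0.1000 = 0.0750 m before braking
robot under decel: 0.7500²/(2·4.0000) = 0.0703 m
person approaches 1.4000·(0.1000+0.1875) = 0.4025 m
C+Z_d+Z_r = 0.1200+0.0150+0.0100 = 0.1450 m
sum ≈ 0.0750+0.0703+0.4025+0.1450 ≈ 0.6928 m = S ✓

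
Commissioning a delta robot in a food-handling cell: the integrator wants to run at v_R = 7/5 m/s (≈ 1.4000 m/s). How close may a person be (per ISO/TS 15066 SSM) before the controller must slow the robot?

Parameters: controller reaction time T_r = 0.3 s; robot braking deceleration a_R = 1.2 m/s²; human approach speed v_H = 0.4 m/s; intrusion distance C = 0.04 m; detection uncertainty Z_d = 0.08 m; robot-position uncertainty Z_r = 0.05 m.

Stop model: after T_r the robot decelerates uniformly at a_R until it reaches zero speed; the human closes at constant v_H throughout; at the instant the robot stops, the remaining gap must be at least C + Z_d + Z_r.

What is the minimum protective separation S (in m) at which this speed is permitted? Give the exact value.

T_s = v_R/a_R = (7/5)/(6/5) = 1.1667 s
reaction-phase robot travel = 1.4000·0.3000 = 0.4200 m
robot covers 1.4000·1.1667 − ½·1.2000·1.1667² = 0.8167 m while stopping
human closes 0.4000·1.4667 = 0.5867 m
margins: 0.0400+0.0800+0.0500 = 0.1700 m
S_min ≈ 0.4200+0.8167+0.5867+0.1700  ⇒  S_min = 299/150 m

S_min = 299/150 m = 1.9933 m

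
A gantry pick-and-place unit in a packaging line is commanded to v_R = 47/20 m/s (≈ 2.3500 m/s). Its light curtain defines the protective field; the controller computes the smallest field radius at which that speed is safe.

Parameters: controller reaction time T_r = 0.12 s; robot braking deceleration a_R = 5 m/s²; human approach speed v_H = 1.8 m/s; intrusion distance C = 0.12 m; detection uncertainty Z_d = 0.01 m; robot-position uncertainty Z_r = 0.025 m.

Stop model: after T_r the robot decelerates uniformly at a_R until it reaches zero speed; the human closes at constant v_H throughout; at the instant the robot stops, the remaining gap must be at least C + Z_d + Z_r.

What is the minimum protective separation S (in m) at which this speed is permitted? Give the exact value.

S_min = 1641/800 m = 2.0513 m

T_s = v_R/a_R = (47/20)/5 = 0.4700 s
robot covers v_R·T_r = 2.3500·0.1200 = 0.2820 m before braking
robot covers 2.3500·0.4700 − ½·5.0000·0.4700² = 0.5523 m while stopping
human closes 1.8000·0.5900 = 1.0620 m
C+Z_d+Z_r = 0.1200+0.0100+0.0250 = 0.1550 m
S_min ≈ 0.2820+0.5523+1.0620+0.1550  ⇒  S_min = 1641/800 m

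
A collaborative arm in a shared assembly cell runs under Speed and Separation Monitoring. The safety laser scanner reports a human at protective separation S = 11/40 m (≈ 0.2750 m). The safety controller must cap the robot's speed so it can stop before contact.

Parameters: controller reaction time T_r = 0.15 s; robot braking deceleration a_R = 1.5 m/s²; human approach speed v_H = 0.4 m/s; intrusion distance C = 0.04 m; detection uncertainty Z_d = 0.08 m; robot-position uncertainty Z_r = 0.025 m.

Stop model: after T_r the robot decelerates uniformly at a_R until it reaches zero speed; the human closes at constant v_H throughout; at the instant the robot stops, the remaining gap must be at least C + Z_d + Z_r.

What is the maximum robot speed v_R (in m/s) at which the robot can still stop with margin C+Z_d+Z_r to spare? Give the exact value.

v_R_max = 3/20 m/s = 0.1500 m/s

collect terms ⇒ (1/3)·v_R² + (5/12)·v_R + (-7/100) = 0
  disc = (5/12)² − 4·(1/3)·(-7/100) = 961/3600 ; √disc = 31/60
  v_R = (−(5/12) + 31/60) / (2·(1/3)) = 3/20 m/s
check:
stop time T_s = (3/20)/(3/2) = 0.1000 s
robot covers v_R·T_r = 0.1500·0.1500 = 0.0225 m before braking
braking distance = 0.1500²/(2·1.5000) = 0.0075 m
person approaches 0.4000·(0.1500+0.1000) = 0.1000 m
margins: 0.0400+0.0800+0.0250 = 0.1450 m
sum ≈ 0.0225+0.0075+0.1000+0.1450 ≈ 0.2750 m = S ✓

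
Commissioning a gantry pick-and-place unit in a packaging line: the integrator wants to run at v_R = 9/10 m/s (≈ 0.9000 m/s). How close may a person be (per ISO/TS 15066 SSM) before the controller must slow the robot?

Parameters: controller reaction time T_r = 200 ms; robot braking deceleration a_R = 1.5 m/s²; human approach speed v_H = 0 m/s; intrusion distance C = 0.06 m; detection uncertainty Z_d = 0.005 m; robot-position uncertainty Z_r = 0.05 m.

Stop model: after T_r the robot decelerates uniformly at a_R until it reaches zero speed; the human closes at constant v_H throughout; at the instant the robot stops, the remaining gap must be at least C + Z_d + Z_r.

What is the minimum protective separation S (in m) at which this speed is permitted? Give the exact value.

S_min = 113/200 m = 0.5650 m

stop time T_s = (9/10)/(3/2) = 0.6000 s
robot in T_r: 0.9000·0.2000 = 0.1800 m
braking distance = 0.9000²/(2·1.5000) = 0.2700 m
human over T_r+T_s: 0.0000·(0.2000+0.6000) = 0.0000 m
C+Z_d+Z_r = 0.0600+0.0050+0.0500 = 0.1150 m
S_min ≈ 0.1800+0.2700+0.0000+0.1150  ⇒  S_min = 113/200 m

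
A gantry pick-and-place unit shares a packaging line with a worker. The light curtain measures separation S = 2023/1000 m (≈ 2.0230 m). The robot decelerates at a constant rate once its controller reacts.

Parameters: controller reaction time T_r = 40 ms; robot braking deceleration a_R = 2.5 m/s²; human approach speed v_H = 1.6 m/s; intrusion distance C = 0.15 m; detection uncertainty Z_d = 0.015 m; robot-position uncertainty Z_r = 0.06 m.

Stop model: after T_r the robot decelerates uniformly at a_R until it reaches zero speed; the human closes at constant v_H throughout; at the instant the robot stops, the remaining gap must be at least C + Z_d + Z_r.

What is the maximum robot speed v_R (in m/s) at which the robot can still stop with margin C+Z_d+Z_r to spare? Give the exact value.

quadratic (1/5)·v² + (17/25)·v + (-867/500) = 0
  disc = (17/25)² − 4·(1/5)·(-867/500) = 1156/625 ; √disc = 34/25
  v_R = (−(17/25) + 34/25) / (2·(1/5)) = 17/10 m/s
check:
stop time T_s = (17/10)/(5/2) = 0.6800 s
robot in T_r: 1.7000·0.0400 = 0.0680 m
braking distance = 1.7000²/(2·2.5000) = 0.5780 m
human over T_r+T_s: 1.6000·(0.0400+0.6800) = 1.1520 m
C+Z_d+Z_r = 0.1500+0.0150+0.0600 = 0.2250 m
sum ≈ 0.0680+0.5780+1.1520+0.2250 ≈ 2.0230 m = S ✓

v_R_max = 17/10 m/s = 1.7000 m/s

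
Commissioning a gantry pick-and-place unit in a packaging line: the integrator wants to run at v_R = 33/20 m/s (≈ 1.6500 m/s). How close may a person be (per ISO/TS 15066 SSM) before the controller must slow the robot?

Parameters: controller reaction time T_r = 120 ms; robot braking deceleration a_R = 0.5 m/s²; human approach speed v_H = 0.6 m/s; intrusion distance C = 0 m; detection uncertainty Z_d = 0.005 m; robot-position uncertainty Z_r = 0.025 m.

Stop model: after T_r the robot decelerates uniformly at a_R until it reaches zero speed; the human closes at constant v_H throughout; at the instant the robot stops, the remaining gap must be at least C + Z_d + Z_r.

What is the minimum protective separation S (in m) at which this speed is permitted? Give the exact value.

braking lasts T_s = (33/20)/(1/2) = 3.3000 s
robot in T_r: 1.6500·0.1200 = 0.1980 m
braking distance = 1.6500²/(2·0.5000) = 2.7225 m
person approaches 0.6000·(0.1200+3.3000) = 2.0520 m
C+Z_d+Z_r = 0.0000+0.0050+0.0250 = 0.0300 m
S_min ≈ 0.1980+2.7225+2.0520+0.0300  ⇒  S_min = 2001/400 m

S_min = 2001/400 m = 5.0025 m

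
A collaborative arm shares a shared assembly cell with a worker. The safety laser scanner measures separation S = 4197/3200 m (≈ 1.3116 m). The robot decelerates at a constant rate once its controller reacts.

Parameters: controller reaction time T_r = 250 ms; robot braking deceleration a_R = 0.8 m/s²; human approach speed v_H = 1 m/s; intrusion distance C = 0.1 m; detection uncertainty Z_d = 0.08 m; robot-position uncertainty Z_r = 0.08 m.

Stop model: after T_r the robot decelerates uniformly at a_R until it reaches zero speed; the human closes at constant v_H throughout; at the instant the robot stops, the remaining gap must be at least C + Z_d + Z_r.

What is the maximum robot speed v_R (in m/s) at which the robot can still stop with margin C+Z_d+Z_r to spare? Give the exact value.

at the boundary: (5/8)·v² + (3/2)·v + (-513/640) = 0
  disc = (3/2)² − 4·(5/8)·(-513/640) = 1089/256 ; √disc = 33/16
  v_R = (−(3/2) + 33/16) / (2·(5/8)) = 9/20 m/s
check:
braking lasts T_s = (9/20)/(4/5) = 0.5625 s
reaction-phase robot travel = 0.4500·0.2500 = 0.1125 m
robot covers 0.4500·0.5625 − ½·0.8000·0.5625² = 0.1266 m while stopping
human over T_r+T_s: 1.0000·(0.2500+0.5625) = 0.8125 m
residual clearance needed = 0.1000+0.0800+0.0800 = 0.2600 m
sum ≈ 0.1125+0.1266+0.8125+0.2600 ≈ 1.3116 m = S ✓

v_R_max = 9/20 m/s = 0.4500 m/s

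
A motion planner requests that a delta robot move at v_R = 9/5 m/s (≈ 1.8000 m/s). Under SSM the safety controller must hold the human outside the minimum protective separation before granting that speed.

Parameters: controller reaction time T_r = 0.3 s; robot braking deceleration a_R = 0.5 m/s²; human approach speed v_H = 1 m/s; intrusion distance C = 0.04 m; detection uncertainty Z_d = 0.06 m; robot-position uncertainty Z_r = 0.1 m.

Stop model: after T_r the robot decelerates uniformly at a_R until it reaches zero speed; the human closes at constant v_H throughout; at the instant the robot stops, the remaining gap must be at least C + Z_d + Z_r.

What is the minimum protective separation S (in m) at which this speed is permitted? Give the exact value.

S_min = 197/25 m = 7.8800 m

braking lasts T_s = (9/5)/(1/2) = 3.6000 s
robot covers v_R·T_r = 1.8000·0.3000 = 0.5400 m before braking
robot covers 1.8000·3.6000 − ½·0.5000·3.6000² = 3.2400 m while stopping
human over T_r+T_s: 1.0000·(0.3000+3.6000) = 3.9000 m
residual clearance needed = 0.0400+0.0600+0.1000 = 0.2000 m
S_min ≈ 0.5400+3.2400+3.9000+0.2000  ⇒  S_min = 197/25 m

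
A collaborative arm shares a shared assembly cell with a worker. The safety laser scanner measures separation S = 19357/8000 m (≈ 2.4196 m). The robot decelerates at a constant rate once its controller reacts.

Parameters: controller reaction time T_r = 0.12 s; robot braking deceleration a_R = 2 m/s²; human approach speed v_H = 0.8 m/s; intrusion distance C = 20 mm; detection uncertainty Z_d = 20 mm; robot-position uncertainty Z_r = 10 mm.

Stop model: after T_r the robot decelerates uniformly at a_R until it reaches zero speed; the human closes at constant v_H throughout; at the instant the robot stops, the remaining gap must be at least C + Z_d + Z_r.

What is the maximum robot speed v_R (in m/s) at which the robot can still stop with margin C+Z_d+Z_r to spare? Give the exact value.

v_R_max = 43/20 m/s = 2.1500 m/s

collect terms ⇒ (1/4)·v_R² + (13/25)·v_R + (-18189/8000) = 0
  disc = (13/25)² − 4·(1/4)·(-18189/8000) = 101761/40000 ; √disc = 319/200
  v_R = (−(13/25) + 319/200) / (2·(1/4)) = 43/20 m/s
check:
braking lasts T_s = (43/20)/2 = 1.0750 s
robot covers v_R·T_r = 2.1500·0.1200 = 0.2580 m before braking
robot under decel: 2.1500²/(2·2.0000) = 1.1556 m
human over T_r+T_s: 0.8000·(0.1200+1.0750) = 0.9560 m
residual clearance needed = 0.0200+0.0200+0.0100 = 0.0500 m
sum ≈ 0.2580+1.1556+0.9560+0.0500 ≈ 2.4196 m = S ✓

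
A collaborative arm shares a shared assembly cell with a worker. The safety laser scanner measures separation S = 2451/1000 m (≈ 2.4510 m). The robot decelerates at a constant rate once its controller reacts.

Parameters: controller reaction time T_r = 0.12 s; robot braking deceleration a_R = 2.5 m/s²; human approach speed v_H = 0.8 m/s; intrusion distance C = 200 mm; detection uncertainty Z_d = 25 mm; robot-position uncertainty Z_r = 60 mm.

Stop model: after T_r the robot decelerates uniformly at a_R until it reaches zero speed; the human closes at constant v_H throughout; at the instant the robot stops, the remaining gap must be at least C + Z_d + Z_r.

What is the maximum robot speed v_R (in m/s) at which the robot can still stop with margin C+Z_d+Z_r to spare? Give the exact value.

v_R_max = 23/10 m/s = 2.3000 m/s

at the boundary: (1/5)·v² + (11/25)·v + (-207/100) = 0
  disc = (11/25)² − 4·(1/5)·(-207/100) = 1156/625 ; √disc = 34/25
  v_R = (−(11/25) + 34/25) / (2·(1/5)) = 23/10 m/s
check:
braking lasts T_s = (23/10)/(5/2) = 0.9200 s
robot covers v_R·T_r = 2.3000·0.1200 = 0.2760 m before braking
robot under decel: 2.3000²/(2·2.5000) = 1.0580 m
human closes 0.8000·1.0400 = 0.8320 m
C+Z_d+Z_r = 0.2000+0.0250+0.0600 = 0.2850 m
sum ≈ 0.2760+1.0580+0.8320+0.2850 ≈ 2.4510 m = S ✓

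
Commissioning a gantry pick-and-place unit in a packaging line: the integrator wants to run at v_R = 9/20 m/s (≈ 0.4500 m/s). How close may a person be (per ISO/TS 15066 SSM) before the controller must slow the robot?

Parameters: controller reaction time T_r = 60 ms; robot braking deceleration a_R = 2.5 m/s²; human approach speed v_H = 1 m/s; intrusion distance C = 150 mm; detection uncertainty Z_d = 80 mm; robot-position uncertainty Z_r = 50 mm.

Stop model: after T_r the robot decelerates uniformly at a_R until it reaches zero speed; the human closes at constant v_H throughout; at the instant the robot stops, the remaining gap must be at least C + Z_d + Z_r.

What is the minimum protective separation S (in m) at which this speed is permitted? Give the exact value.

braking lasts T_s = (9/20)/(5/2) = 0.1800 s
robot covers v_R·T_r = 0.4500·0.0600 = 0.0270 m before braking
robot under decel: 0.4500²/(2·2.5000) = 0.0405 m
person approaches 1.0000·(0.0600+0.1800) = 0.2400 m
residual clearance needed = 0.1500+0.0800+0.0500 = 0.2800 m
S_min ≈ 0.0270+0.0405+0.2400+0.2800  ⇒  S_min = 47/80 m

S_min = 47/80 m = 0.5875 m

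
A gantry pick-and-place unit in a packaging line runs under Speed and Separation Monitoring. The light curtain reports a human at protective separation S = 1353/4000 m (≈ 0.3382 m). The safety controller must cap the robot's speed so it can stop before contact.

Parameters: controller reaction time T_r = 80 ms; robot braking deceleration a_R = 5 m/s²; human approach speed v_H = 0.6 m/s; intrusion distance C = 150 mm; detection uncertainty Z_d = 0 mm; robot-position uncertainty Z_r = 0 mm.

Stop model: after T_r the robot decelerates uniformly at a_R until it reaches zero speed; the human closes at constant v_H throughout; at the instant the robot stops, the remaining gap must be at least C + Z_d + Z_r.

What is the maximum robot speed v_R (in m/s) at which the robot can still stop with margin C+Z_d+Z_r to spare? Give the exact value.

quadratic (1/10)·v² + (1/5)·v + (-561/4000) = 0
  disc = (1/5)² − 4·(1/10)·(-561/4000) = 961/10000 ; √disc = 31/100
  v_R = (−(1/5) + 31/100) / (2·(1/10)) = 11/20 m/s
check:
braking lasts T_s = (11/20)/5 = 0.1100 s
robot in T_r: 0.5500·0.0800 = 0.0440 m
robot under decel: 0.5500²/(2·5.0000) = 0.0302 m
human over T_r+T_s: 0.6000·(0.0800+0.1100) = 0.1140 m
residual clearance needed = 0.1500+0.0000+0.0000 = 0.1500 m
sum ≈ 0.0440+0.0302+0.1140+0.1500 ≈ 0.3382 m = S ✓

v_R_max = 11/20 m/s = 0.5500 m/s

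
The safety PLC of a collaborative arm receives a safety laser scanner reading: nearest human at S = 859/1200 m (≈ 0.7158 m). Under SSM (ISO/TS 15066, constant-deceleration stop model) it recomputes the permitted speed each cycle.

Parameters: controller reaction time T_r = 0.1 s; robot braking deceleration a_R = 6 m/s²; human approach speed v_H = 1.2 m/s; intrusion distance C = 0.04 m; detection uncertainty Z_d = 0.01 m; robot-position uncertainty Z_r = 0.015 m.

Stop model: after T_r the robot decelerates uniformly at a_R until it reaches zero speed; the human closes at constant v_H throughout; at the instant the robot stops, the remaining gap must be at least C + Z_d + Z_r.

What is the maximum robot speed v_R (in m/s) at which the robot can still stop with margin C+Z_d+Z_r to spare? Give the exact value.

v_R_max = 13/10 m/s = 1.3000 m/s

at the boundary: (1/12)·v² + (3/10)·v + (-637/1200) = 0
  disc = (3/10)² − 4·(1/12)·(-637/1200) = 961/3600 ; √disc = 31/60
  v_R = (−(3/10) + 31/60) / (2·(1/12)) = 13/10 m/s
check:
braking lasts T_s = (13/10)/6 = 0.2167 s
robot covers v_R·T_r = 1.3000·0.1000 = 0.1300 m before braking
robot under decel: 1.3000²/(2·6.0000) = 0.1408 m
human over T_r+T_s: 1.2000·(0.1000+0.2167) = 0.3800 m
margins: 0.0400+0.0100+0.0150 = 0.0650 m
sum ≈ 0.1300+0.1408+0.3800+0.0650 ≈ 0.7158 m = S ✓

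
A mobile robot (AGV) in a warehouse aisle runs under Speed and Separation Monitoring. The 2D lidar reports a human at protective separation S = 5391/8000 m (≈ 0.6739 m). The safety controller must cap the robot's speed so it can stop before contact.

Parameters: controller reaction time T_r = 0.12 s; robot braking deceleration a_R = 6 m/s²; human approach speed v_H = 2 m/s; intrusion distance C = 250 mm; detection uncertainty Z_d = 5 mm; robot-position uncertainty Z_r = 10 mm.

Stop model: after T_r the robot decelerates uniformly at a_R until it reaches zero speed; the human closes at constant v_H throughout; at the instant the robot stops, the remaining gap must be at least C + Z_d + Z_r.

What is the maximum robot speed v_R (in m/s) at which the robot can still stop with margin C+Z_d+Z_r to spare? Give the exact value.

v_R_max = 7/20 m/s = 0.3500 m/s

quadratic (1/12)·v² + (34/75)·v + (-1351/8000) = 0
  disc = (34/75)² − 4·(1/12)·(-1351/8000) = 94249/360000 ; √disc = 307/600
  v_R = (−(34/75) + 307/600) / (2·(1/12)) = 7/20 m/s
check:
T_s = v_R/a_R = (7/20)/6 = 0.0583 s
reaction-phase robot travel = 0.3500·0.1200 = 0.0420 m
robot covers 0.3500·0.0583 − ½·6.0000·0.0583² = 0.0102 m while stopping
human over T_r+T_s: 2.0000·(0.1200+0.0583) = 0.3567 m
residual clearance needed = 0.2500+0.0050+0.0100 = 0.2650 m
sum ≈ 0.0420+0.0102+0.3567+0.2650 ≈ 0.6739 m = S ✓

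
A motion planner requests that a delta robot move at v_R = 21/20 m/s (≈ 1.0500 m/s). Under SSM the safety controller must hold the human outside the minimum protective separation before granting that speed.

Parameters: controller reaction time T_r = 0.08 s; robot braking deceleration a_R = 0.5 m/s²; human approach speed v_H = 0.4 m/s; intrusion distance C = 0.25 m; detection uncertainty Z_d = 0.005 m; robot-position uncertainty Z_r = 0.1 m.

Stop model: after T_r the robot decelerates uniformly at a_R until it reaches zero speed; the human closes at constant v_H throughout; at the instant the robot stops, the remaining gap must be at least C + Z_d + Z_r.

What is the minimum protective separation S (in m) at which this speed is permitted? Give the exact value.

braking lasts T_s = (21/20)/(1/2) = 2.1000 s
reaction-phase robot travel = 1.0500·0.0800 = 0.0840 m
robot covers 1.0500·2.1000 − ½·0.5000·2.1000² = 1.1025 m while stopping
human closes 0.4000·2.1800 = 0.8720 m
C+Z_d+Z_r = 0.2500+0.0050+0.1000 = 0.3550 m
S_min ≈ 0.0840+1.1025+0.8720+0.3550  ⇒  S_min = 4827/2000 m

S_min = 4827/2000 m = 2.4135 m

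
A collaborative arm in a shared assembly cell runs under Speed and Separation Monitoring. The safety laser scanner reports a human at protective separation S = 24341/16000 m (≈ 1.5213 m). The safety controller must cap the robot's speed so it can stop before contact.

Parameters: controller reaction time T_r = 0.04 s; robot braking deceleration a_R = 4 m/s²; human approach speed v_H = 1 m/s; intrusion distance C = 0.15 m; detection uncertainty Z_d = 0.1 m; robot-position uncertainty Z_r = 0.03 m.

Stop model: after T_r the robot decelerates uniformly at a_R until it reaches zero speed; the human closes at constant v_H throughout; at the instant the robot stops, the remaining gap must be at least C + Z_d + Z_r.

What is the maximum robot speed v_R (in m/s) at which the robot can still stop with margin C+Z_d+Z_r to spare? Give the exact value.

quadratic (1/8)·v² + (29/100)·v + (-19221/16000) = 0
  disc = (29/100)² − 4·(1/8)·(-19221/16000) = 109561/160000 ; √disc = 331/400
  v_R = (−(29/100) + 331/400) / (2·(1/8)) = 43/20 m/s
check:
braking lasts T_s = (43/20)/4 = 0.5375 s
reaction-phase robot travel = 2.1500·0.0400 = 0.0860 m
robot under decel: 2.1500²/(2·4.0000) = 0.5778 m
person approaches 1.0000·(0.0400+0.5375) = 0.5775 m
residual clearance needed = 0.1500+0.1000+0.0300 = 0.2800 m
sum ≈ 0.0860+0.5778+0.5775+0.2800 ≈ 1.5213 m = S ✓

v_R_max = 43/20 m/s = 2.1500 m/s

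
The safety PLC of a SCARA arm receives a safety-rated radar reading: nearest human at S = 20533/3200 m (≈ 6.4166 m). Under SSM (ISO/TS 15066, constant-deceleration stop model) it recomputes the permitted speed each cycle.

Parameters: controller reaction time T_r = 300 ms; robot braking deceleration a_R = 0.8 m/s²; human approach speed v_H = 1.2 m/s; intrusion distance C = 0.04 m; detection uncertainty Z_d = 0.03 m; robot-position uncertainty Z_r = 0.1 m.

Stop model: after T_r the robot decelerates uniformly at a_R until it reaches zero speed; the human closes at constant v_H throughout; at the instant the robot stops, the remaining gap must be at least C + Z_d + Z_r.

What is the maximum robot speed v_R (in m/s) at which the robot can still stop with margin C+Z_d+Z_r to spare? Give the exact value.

collect terms ⇒ (5/8)·v_R² + (9/5)·v_R + (-18837/3200) = 0
  disc = (9/5)² − 4·(5/8)·(-18837/3200) = 114921/6400 ; √disc = 339/80
  v_R = (−(9/5) + 339/80) / (2·(5/8)) = 39/20 m/s
check:
stop time T_s = (39/20)/(4/5) = 2.4375 s
robot covers v_R·T_r = 1.9500·0.3000 = 0.5850 m before braking
robot under decel: 1.9500²/(2·0.8000) = 2.3766 m
person approaches 1.2000·(0.3000+2.4375) = 3.2850 m
C+Z_d+Z_r = 0.0400+0.0300+0.1000 = 0.1700 m
sum ≈ 0.5850+2.3766+3.2850+0.1700 ≈ 6.4166 m = S ✓

v_R_max = 39/20 m/s = 1.9500 m/s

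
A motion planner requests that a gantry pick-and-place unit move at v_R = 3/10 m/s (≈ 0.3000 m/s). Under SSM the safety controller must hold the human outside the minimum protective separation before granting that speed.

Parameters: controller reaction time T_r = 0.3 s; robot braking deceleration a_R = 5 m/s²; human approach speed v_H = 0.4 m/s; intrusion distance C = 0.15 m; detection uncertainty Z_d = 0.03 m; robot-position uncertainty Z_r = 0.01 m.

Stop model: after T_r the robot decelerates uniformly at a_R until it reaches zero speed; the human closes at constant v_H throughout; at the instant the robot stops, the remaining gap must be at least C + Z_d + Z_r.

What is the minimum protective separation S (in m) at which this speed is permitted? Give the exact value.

S_min = 433/1000 m = 0.4330 m

braking lasts T_s = (3/10)/5 = 0.0600 s
reaction-phase robot travel = 0.3000·0.3000 = 0.0900 m
robot covers 0.3000·0.0600 − ½·5.0000·0.0600² = 0.0090 m while stopping
human closes 0.4000·0.3600 = 0.1440 m
margins: 0.1500+0.0300+0.0100 = 0.1900 m
S_min ≈ 0.0900+0.0090+0.1440+0.1900  ⇒  S_min = 433/1000 m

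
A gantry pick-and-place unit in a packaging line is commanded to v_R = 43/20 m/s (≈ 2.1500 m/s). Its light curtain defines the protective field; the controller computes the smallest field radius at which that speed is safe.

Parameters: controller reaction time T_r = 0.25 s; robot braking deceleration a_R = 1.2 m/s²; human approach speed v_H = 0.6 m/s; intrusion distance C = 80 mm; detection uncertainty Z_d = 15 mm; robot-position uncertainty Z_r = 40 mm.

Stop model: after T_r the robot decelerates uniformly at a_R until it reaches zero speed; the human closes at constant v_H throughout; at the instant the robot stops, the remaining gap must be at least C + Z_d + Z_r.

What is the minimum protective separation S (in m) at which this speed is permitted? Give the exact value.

S_min = 18353/4800 m = 3.8235 m

T_s = v_R/a_R = (43/20)/(6/5) = 1.7917 s
robot covers v_R·T_r = 2.1500·0.2500 = 0.5375 m before braking
robot under decel: 2.1500²/(2·1.2000) = 1.9260 m
human closes 0.6000·2.0417 = 1.2250 m
C+Z_d+Z_r = 0.0800+0.0150+0.0400 = 0.1350 m
S_min ≈ 0.5375+1.9260+1.2250+0.1350  ⇒  S_min = 18353/4800 m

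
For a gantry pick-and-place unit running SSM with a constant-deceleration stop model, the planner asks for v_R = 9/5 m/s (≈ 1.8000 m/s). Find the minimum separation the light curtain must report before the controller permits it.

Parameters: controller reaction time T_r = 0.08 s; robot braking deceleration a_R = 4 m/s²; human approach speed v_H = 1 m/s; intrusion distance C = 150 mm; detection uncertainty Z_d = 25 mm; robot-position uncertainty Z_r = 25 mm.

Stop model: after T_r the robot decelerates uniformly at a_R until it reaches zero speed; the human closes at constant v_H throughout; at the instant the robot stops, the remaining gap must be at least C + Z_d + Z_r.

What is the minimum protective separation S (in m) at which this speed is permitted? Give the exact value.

S_min = 1279/1000 m = 1.2790 m

stop time T_s = (9/5)/4 = 0.4500 s
robot in T_r: 1.8000·0.0800 = 0.1440 m
robot covers 1.8000·0.4500 − ½·4.0000·0.4500² = 0.4050 m while stopping
human closes 1.0000·0.5300 = 0.5300 m
C+Z_d+Z_r = 0.1500+0.0250+0.0250 = 0.2000 m
S_min ≈ 0.1440+0.4050+0.5300+0.2000  ⇒  S_min = 1279/1000 m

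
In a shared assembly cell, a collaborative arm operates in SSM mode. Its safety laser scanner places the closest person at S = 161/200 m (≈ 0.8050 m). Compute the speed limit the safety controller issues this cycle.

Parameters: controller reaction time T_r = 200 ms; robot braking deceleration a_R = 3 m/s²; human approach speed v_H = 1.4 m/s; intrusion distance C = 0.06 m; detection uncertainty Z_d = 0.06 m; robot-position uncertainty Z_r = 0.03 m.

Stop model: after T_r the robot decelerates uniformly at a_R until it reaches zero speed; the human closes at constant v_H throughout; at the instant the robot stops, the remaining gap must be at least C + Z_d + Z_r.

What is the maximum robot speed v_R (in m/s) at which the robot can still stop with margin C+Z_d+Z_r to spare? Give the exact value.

at the boundary: (1/6)·v² + (2/3)·v + (-3/8) = 0
  disc = (2/3)² − 4·(1/6)·(-3/8) = 25/36 ; √disc = 5/6
  v_R = (−(2/3) + 5/6) / (2·(1/6)) = 1/2 m/s
check:
braking lasts T_s = (1/2)/3 = 0.1667 s
reaction-phase robot travel = 0.5000·0.2000 = 0.1000 m
braking distance = 0.5000²/(2·3.0000) = 0.0417 m
person approaches 1.4000·(0.2000+0.1667) = 0.5133 m
residual clearance needed = 0.0600+0.0600+0.0300 = 0.1500 m
sum ≈ 0.1000+0.0417+0.5133+0.1500 ≈ 0.8050 m = S ✓

v_R_max = 1/2 m/s = 0.5000 m/s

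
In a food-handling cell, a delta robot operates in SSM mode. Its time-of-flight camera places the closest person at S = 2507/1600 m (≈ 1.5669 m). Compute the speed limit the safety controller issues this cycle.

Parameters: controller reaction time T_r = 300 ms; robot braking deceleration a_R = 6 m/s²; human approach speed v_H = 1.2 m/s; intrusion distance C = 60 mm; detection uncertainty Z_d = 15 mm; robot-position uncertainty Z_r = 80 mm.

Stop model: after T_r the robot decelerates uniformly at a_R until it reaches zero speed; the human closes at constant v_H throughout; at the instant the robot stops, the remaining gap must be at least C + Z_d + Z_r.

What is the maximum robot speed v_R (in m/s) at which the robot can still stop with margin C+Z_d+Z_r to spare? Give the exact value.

collect terms ⇒ (1/12)·v_R² + (1/2)·v_R + (-1683/1600) = 0
  disc = (1/2)² − 4·(1/12)·(-1683/1600) = 961/1600 ; √disc = 31/40
  v_R = (−(1/2) + 31/40) / (2·(1/12)) = 33/20 m/s
check:
T_s = v_R/a_R = (33/20)/6 = 0.2750 s
reaction-phase robot travel = 1.6500·0.3000 = 0.4950 m
braking distance = 1.6500²/(2·6.0000) = 0.2269 m
person approaches 1.2000·(0.3000+0.2750) = 0.6900 m
residual clearance needed = 0.0600+0.0150+0.0800 = 0.1550 m
sum ≈ 0.4950+0.2269+0.6900+0.1550 ≈ 1.5669 m = S ✓

v_R_max = 33/20 m/s = 1.6500 m/s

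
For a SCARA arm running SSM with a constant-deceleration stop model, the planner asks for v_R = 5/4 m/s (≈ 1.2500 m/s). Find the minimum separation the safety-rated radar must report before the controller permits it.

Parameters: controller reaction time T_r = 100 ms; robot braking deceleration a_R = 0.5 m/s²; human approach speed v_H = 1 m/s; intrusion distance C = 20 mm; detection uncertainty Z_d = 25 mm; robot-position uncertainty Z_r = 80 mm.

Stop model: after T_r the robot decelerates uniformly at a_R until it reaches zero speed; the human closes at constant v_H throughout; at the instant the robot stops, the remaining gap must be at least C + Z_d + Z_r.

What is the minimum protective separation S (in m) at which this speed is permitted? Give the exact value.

S_min = 353/80 m = 4.4125 m

stop time T_s = (5/4)/(1/2) = 2.5000 s
robot covers v_R·T_r = 1.2500·0.1000 = 0.1250 m before braking
braking distance = 1.2500²/(2·0.5000) = 1.5625 m
human over T_r+T_s: 1.0000·(0.1000+2.5000) = 2.6000 m
C+Z_d+Z_r = 0.0200+0.0250+0.0800 = 0.1250 m
S_min ≈ 0.1250+1.5625+2.6000+0.1250  ⇒  S_min = 353/80 m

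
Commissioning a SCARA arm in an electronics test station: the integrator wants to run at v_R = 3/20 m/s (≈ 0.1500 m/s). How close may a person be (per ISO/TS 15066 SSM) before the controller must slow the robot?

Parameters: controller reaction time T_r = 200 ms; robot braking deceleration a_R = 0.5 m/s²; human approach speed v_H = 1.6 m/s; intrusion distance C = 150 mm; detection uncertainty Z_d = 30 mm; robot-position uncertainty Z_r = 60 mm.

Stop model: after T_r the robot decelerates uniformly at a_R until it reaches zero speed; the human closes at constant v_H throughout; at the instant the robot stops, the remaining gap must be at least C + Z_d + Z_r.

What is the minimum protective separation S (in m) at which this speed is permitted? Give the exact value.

S_min = 437/400 m = 1.0925 m

stop time T_s = (3/20)/(1/2) = 0.3000 s
robot in T_r: 0.1500·0.2000 = 0.0300 m
braking distance = 0.1500²/(2·0.5000) = 0.0225 m
human closes 1.6000·0.5000 = 0.8000 m
margins: 0.1500+0.0300+0.0600 = 0.2400 m
S_min ≈ 0.0300+0.0225+0.8000+0.2400  ⇒  S_min = 437/400 m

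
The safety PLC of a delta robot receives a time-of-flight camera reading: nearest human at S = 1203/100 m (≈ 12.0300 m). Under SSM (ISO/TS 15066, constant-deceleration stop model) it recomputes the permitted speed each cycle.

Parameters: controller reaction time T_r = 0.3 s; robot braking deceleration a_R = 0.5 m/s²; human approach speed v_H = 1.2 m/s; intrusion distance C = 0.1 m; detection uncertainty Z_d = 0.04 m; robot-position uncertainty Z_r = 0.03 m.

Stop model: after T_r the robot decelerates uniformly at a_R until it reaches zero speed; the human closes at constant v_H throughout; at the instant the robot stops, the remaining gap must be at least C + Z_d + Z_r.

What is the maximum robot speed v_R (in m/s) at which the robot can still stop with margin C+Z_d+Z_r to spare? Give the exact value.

quadratic (1)·v² + (27/10)·v + (-23/2) = 0
  disc = (27/10)² − 4·(1)·(-23/2) = 5329/100 ; √disc = 73/10
  v_R = (−(27/10) + 73/10) / (2·(1)) = 23/10 m/s
check:
stop time T_s = (23/10)/(1/2) = 4.6000 s
robot in T_r: 2.3000·0.3000 = 0.6900 m
robot under decel: 2.3000²/(2·0.5000) = 5.2900 m
person approaches 1.2000·(0.3000+4.6000) = 5.8800 m
C+Z_d+Z_r = 0.1000+0.0400+0.0300 = 0.1700 m
sum ≈ 0.6900+5.2900+5.8800+0.1700 ≈ 12.0300 m = S ✓

v_R_max = 23/10 m/s = 2.3000 m/s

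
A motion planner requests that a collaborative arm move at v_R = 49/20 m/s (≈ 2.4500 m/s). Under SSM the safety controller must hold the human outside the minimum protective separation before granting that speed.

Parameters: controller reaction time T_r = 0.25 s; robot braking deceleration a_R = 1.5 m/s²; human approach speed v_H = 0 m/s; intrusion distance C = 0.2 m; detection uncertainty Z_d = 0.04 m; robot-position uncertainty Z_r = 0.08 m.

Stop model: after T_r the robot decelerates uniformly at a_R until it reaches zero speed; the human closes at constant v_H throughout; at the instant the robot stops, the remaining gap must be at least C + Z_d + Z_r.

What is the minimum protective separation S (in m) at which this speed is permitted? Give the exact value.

stop time T_s = (49/20)/(3/2) = 1.6333 s
robot in T_r: 2.4500·0.2500 = 0.6125 m
robot covers 2.4500·1.6333 − ½·1.5000·1.6333² = 2.0008 m while stopping
human over T_r+T_s: 0.0000·(0.2500+1.6333) = 0.0000 m
residual clearance needed = 0.2000+0.0400+0.0800 = 0.3200 m
S_min ≈ 0.6125+2.0008+0.0000+0.3200  ⇒  S_min = 44/15 m

S_min = 44/15 m = 2.9333 m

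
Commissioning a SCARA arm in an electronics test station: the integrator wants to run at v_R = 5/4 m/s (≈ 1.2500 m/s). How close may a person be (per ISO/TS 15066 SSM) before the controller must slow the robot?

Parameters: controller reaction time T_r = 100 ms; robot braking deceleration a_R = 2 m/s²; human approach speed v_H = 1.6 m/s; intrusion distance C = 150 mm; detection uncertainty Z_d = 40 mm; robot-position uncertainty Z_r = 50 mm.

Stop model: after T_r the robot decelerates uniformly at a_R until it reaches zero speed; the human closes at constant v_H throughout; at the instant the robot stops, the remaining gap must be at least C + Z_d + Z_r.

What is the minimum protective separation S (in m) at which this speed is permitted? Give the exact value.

stop time T_s = (5/4)/2 = 0.6250 s
reaction-phase robot travel = 1.2500·0.1000 = 0.1250 m
braking distance = 1.2500²/(2·2.0000) = 0.3906 m
human closes 1.6000·0.7250 = 1.1600 m
C+Z_d+Z_r = 0.1500+0.0400+0.0500 = 0.2400 m
S_min ≈ 0.1250+0.3906+1.1600+0.2400  ⇒  S_min = 613/320 m

S_min = 613/320 m = 1.9156 m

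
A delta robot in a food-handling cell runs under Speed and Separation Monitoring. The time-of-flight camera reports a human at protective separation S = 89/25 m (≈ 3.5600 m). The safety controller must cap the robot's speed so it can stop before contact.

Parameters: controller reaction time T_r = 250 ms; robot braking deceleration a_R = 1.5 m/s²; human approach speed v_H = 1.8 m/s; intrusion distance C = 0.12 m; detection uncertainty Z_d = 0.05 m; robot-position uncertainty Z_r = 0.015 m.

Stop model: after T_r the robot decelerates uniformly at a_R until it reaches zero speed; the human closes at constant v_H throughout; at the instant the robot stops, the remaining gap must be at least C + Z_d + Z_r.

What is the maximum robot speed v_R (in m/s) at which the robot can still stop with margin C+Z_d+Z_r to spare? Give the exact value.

v_R_max = 3/2 m/s = 1.5000 m/s

at the boundary: (1/3)·v² + (29/20)·v + (-117/40) = 0
  disc = (29/20)² − 4·(1/3)·(-117/40) = 2401/400 ; √disc = 49/20
  v_R = (−(29/20) + 49/20) / (2·(1/3)) = 3/2 m/s
check:
stop time T_s = (3/2)/(3/2) = 1.0000 s
robot in T_r: 1.5000·0.2500 = 0.3750 m
robot covers 1.5000·1.0000 − ½·1.5000·1.0000² = 0.7500 m while stopping
human over T_r+T_s: 1.8000·(0.2500+1.0000) = 2.2500 m
margins: 0.1200+0.0500+0.0150 = 0.1850 m
sum ≈ 0.3750+0.7500+2.2500+0.1850 ≈ 3.5600 m = S ✓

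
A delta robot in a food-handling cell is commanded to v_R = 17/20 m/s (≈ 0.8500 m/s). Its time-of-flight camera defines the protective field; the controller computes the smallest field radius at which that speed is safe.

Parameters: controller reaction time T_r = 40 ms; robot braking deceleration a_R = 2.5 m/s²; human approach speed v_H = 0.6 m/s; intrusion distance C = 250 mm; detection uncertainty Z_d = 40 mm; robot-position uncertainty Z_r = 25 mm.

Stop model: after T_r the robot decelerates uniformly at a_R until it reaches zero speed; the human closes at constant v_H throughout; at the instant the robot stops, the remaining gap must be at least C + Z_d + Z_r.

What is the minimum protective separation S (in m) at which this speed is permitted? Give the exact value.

braking lasts T_s = (17/20)/(5/2) = 0.3400 s
robot covers v_R·T_r = 0.8500·0.0400 = 0.0340 m before braking
robot covers 0.8500·0.3400 − ½·2.5000·0.3400² = 0.1445 m while stopping
human over T_r+T_s: 0.6000·(0.0400+0.3400) = 0.2280 m
C+Z_d+Z_r = 0.2500+0.0400+0.0250 = 0.3150 m
S_min ≈ 0.0340+0.1445+0.2280+0.3150  ⇒  S_min = 1443/2000 m

S_min = 1443/2000 m = 0.7215 m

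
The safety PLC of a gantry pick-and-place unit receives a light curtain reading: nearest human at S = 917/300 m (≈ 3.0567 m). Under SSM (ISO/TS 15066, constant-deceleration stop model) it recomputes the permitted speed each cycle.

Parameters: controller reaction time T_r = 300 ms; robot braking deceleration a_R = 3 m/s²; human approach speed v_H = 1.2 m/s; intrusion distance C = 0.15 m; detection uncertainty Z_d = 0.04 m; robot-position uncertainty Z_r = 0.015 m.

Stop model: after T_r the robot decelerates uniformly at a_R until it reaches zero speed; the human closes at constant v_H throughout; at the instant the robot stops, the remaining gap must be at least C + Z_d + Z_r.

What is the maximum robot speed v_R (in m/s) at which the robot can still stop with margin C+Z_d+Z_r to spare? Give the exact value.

v_R_max = 23/10 m/s = 2.3000 m/s

quadratic (1/6)·v² + (7/10)·v + (-299/120) = 0
  disc = (7/10)² − 4·(1/6)·(-299/120) = 484/225 ; √disc = 22/15
  v_R = (−(7/10) + 22/15) / (2·(1/6)) = 23/10 m/s
check:
braking lasts T_s = (23/10)/3 = 0.7667 s
robot in T_r: 2.3000·0.3000 = 0.6900 m
robot under decel: 2.3000²/(2·3.0000) = 0.8817 m
human over T_r+T_s: 1.2000·(0.3000+0.7667) = 1.2800 m
margins: 0.1500+0.0400+0.0150 = 0.2050 m
sum ≈ 0.6900+0.8817+1.2800+0.2050 ≈ 3.0567 m = S ✓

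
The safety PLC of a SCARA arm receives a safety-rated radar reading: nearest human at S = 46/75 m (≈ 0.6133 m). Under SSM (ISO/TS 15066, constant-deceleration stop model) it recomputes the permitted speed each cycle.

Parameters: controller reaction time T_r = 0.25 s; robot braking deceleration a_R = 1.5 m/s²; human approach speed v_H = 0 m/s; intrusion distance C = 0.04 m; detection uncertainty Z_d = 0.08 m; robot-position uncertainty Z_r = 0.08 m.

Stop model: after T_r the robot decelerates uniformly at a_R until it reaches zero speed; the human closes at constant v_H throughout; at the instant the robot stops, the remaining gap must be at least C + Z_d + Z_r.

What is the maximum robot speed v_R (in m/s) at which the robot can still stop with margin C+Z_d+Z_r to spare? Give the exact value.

collect terms ⇒ (1/3)·v_R² + (1/4)·v_R + (-31/75) = 0
  disc = (1/4)² − 4·(1/3)·(-31/75) = 2209/3600 ; √disc = 47/60
  v_R = (−(1/4) + 47/60) / (2·(1/3)) = 4/5 m/s
check:
stop time T_s = (4/5)/(3/2) = 0.5333 s
reaction-phase robot travel = 0.8000·0.2500 = 0.2000 m
robot covers 0.8000·0.5333 − ½·1.5000·0.5333² = 0.2133 m while stopping
person approaches 0.0000·(0.2500+0.5333) = 0.0000 m
margins: 0.0400+0.0800+0.0800 = 0.2000 m
sum ≈ 0.2000+0.2133+0.0000+0.2000 ≈ 0.6133 m = S ✓

v_R_max = 4/5 m/s = 0.8000 m/s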